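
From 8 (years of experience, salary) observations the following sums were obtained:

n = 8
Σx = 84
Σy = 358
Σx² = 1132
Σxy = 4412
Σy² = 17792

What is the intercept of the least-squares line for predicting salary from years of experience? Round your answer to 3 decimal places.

17.324

Sxx = Σx² − (Σx)²/n = 1132 − 882 = 250
Sxy = Σxy − (Σx)(Σy)/n = 4412 − 3759 = 653
b = Sxy/Sxx = 653/250 = 2.612
a = ȳ − b·x̄ = 44.75 − 2.612·10.5 = 17.324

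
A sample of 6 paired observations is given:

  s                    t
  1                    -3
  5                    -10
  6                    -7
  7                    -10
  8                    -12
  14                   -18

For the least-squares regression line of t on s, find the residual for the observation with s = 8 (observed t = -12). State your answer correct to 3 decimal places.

-0.677

n = 6, Σx = 41, Σy = -60, Σxy = -513, Σx² = 371
Sxx = Σx² − (Σx)²/n = 371 − 280.166667 = 90.833333
Sxy = Σxy − (Σx)(Σy)/n = -513 − (-410) = -103
b = Sxy/Sxx = -103/90.833333 = -1.133945
a = ȳ − b·x̄ = -10 − (-1.133945)·6.833333 = -2.251376
ŷ(8) = -2.251376 + (-1.133945)·8 = -11.322936
residual = y − ŷ = -12 − (-11.322936) = -0.677064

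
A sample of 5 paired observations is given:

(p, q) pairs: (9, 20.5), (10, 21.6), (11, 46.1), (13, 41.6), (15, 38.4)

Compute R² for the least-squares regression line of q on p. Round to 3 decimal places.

n = 5, Σx = 58, Σy = 168.2, Σxy = 2024.4, Σx² = 696, Σy² = 6217.14
Sxx = Σx² − (Σx)²/n = 696 − 672.8 = 23.2
Sxy = Σxy − (Σx)(Σy)/n = 2024.4 − 1951.12 = 73.28
Syy = Σy² − (Σy)²/n = 6217.14 − 5658.248 = 558.892
R² = Sxy²/(Sxx·Syy) = (73.28)²/(23.2·558.892) = 0.414147

0.414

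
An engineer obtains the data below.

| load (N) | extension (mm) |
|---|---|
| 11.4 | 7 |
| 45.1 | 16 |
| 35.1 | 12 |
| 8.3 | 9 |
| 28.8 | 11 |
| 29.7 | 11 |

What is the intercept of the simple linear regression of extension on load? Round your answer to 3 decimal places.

5.734

n = 6, Σx = 158.4, Σy = 66, Σxy = 1940.8, Σx² = 5176.4
Sxx = Σx² − (Σx)²/n = 5176.4 − 4181.76 = 994.64
Sxy = Σxy − (Σx)(Σy)/n = 1940.8 − 1742.4 = 198.4
b = Sxy/Sxx = 198.4/994.64 = 0.199469
a = ȳ − b·x̄ = 11 − 0.199469·26.4 = 5.734014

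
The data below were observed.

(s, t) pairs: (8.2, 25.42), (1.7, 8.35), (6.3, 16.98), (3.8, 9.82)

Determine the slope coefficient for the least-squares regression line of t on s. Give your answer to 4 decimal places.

2.6413

n = 4, Σx = 20, Σy = 60.57, Σxy = 366.929, Σx² = 124.26
Sxx = Σx² − (Σx)²/n = 124.26 − 100 = 24.26
Sxy = Σxy − (Σx)(Σy)/n = 366.929 − 302.85 = 64.079
b = Sxy/Sxx = 64.079/24.26 = 2.641344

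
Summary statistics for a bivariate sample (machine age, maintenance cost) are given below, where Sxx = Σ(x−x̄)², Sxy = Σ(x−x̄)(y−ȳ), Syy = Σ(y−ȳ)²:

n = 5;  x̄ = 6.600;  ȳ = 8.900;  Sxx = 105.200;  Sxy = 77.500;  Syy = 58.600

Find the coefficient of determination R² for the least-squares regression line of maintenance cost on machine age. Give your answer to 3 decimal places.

0.974

R² = Sxy²/(Sxx·Syy) = (77.5)²/(105.2·58.6) = 0.974294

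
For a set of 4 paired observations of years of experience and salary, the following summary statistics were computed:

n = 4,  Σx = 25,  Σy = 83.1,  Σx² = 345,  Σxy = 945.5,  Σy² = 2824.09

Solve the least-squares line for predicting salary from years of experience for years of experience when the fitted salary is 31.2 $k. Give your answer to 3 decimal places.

10.868

Sxx = Σx² − (Σx)²/n = 345 − 156.25 = 188.75
Sxy = Σxy − (Σx)(Σy)/n = 945.5 − 519.375 = 426.125
b = Sxy/Sxx = 426.125/188.75 = 2.257616
a = ȳ − b·x̄ = 20.775 − 2.257616·6.25 = 6.664901
Set a + b·x = 31.2: x = (31.2 − 6.664901) / 2.257616 = 10.867703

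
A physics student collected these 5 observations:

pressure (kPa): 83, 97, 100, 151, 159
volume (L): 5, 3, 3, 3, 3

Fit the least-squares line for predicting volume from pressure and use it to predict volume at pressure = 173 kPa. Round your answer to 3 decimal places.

2.591

n = 5, Σx = 590, Σy = 17, Σxy = 1936, Σx² = 74380
Sxx = Σx² − (Σx)²/n = 74380 − 69620 = 4760
Sxy = Σxy − (Σx)(Σy)/n = 1936 − 2006 = -70
b = Sxy/Sxx = -70/4760 = -0.014706
a = ȳ − b·x̄ = 3.4 − (-0.014706)·118 = 5.135294
ŷ(173) = a + b·173 = 5.135294 + (-0.014706)·173 = 2.591176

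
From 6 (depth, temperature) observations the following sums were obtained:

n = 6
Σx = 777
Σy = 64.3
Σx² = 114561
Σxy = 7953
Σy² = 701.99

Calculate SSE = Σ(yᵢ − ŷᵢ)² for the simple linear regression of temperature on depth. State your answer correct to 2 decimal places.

2.88

Sxx = Σx² − (Σx)²/n = 114561 − 100621.5 = 13939.5
Sxy = Σxy − (Σx)(Σy)/n = 7953 − 8326.85 = -373.85
Syy = Σy² − (Σy)²/n = 701.99 − 689.081667 = 12.908333
b = Sxy/Sxx = -373.85/13939.5 = -0.026819
SSE = Syy − b·Sxy = 12.908333 − (-0.026819)·(-373.85) = 2.881875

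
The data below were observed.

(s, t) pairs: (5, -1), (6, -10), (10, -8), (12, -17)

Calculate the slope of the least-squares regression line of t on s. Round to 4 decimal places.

n = 4, Σx = 33, Σy = -36, Σxy = -349, Σx² = 305
Sxx = Σx² − (Σx)²/n = 305 − 272.25 = 32.75
Sxy = Σxy − (Σx)(Σy)/n = -349 − (-297) = -52
b = Sxy/Sxx = -52/32.75 = -1.587786

-1.5878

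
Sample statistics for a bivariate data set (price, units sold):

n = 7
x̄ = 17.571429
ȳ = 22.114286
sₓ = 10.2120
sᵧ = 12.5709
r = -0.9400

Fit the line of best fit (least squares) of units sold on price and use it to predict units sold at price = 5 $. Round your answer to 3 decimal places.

36.661

b = r · sᵧ/sₓ = -0.94 · 12.5709/10.212 = -1.157133
a = ȳ − b·x̄ = 22.114286 − (-1.157133)·17.571429 = 42.446773
ŷ(5) = a + b·5 = 42.446773 + (-1.157133)·5 = 36.661106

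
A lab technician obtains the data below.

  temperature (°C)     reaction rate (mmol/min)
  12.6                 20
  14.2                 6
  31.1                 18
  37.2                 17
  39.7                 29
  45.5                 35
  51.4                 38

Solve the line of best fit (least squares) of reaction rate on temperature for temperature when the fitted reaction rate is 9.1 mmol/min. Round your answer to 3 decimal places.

10.391

n = 7, Σx = 231.7, Σy = 163, Σxy = 6226.4, Σx² = 8999.75
Sxx = Σx² − (Σx)²/n = 8999.75 − 7669.27 = 1330.48
Sxy = Σxy − (Σx)(Σy)/n = 6226.4 − 5395.3 = 831.1
b = Sxy/Sxx = 831.1/1330.48 = 0.624662
a = ȳ − b·x̄ = 23.285714 − 0.624662·33.1 = 2.609409
Set a + b·x = 9.1: x = (9.1 − 2.609409) / 0.624662 = 10.390568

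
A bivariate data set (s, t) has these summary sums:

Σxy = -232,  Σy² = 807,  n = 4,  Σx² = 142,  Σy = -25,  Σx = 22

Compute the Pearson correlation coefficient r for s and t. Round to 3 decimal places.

Sxx = Σx² − (Σx)²/n = 142 − 121 = 21
Sxy = Σxy − (Σx)(Σy)/n = -232 − (-137.5) = -94.5
Syy = Σy² − (Σy)²/n = 807 − 156.25 = 650.75
r = Sxy/√(Sxx·Syy) = -94.5/√(13665.75) = -94.5/116.900599 = -0.808379

-0.808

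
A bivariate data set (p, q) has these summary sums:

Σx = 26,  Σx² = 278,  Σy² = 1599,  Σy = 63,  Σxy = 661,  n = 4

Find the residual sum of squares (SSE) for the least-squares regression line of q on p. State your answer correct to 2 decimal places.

Sxx = Σx² − (Σx)²/n = 278 − 169 = 109
Sxy = Σxy − (Σx)(Σy)/n = 661 − 409.5 = 251.5
Syy = Σy² − (Σy)²/n = 1599 − 992.25 = 606.75
b = Sxy/Sxx = 251.5/109 = 2.307339
SSE = Syy − b·Sxy = 606.75 − 2.307339·251.5 = 26.454128

26.45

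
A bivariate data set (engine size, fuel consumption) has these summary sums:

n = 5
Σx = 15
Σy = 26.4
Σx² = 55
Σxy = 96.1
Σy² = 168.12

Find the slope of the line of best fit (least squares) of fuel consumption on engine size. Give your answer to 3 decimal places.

1.690

Sxx = Σx² − (Σx)²/n = 55 − 45 = 10
Sxy = Σxy − (Σx)(Σy)/n = 96.1 − 79.2 = 16.9
b = Sxy/Sxx = 16.9/10 = 1.69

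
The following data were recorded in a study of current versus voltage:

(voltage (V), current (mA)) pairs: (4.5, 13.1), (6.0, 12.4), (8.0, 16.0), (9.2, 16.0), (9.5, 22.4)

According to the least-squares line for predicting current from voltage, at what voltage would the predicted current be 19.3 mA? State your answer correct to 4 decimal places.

9.7080

n = 5, Σx = 37.2, Σy = 79.9, Σxy = 621.35, Σx² = 295.14
Sxx = Σx² − (Σx)²/n = 295.14 − 276.768 = 18.372
Sxy = Σxy − (Σx)(Σy)/n = 621.35 − 594.456 = 26.894
b = Sxy/Sxx = 26.894/18.372 = 1.463858
a = ȳ − b·x̄ = 15.98 − 1.463858·7.44 = 5.088896
Set a + b·x = 19.3: x = (19.3 − 5.088896) / 1.463858 = 9.707979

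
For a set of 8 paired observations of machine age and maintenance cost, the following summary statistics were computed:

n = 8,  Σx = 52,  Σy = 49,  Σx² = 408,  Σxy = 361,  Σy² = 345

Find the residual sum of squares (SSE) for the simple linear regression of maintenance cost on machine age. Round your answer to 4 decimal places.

19.0714

Sxx = Σx² − (Σx)²/n = 408 − 338 = 70
Sxy = Σxy − (Σx)(Σy)/n = 361 − 318.5 = 42.5
Syy = Σy² − (Σy)²/n = 345 − 300.125 = 44.875
b = Sxy/Sxx = 42.5/70 = 0.607143
SSE = Syy − b·Sxy = 44.875 − 0.607143·42.5 = 19.071429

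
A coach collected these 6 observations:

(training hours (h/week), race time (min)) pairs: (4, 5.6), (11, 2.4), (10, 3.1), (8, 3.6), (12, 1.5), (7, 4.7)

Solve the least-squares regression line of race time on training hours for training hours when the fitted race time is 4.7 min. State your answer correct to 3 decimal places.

n = 6, Σx = 52, Σy = 20.9, Σxy = 159.5, Σx² = 494
Sxx = Σx² − (Σx)²/n = 494 − 450.666667 = 43.333333
Sxy = Σxy − (Σx)(Σy)/n = 159.5 − 181.133333 = -21.633333
b = Sxy/Sxx = -21.633333/43.333333 = -0.499231
a = ȳ − b·x̄ = 3.483333 − (-0.499231)·8.666667 = 7.81
Set a + b·x = 4.7: x = (4.7 − 7.81) / (-0.499231) = 6.229584

6.230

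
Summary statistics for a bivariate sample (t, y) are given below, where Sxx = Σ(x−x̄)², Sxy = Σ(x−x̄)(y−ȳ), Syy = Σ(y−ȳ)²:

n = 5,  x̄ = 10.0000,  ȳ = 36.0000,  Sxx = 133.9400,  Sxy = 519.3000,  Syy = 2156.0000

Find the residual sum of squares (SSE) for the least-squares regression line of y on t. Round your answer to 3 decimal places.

b = Sxy/Sxx = 519.3/133.94 = 3.877109
SSE = Syy − b·Sxy = 2156 − 3.877109·519.3 = 142.617217

142.617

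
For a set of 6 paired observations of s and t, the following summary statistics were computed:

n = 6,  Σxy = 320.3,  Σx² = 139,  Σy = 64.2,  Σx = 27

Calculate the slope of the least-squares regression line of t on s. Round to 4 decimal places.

Sxx = Σx² − (Σx)²/n = 139 − 121.5 = 17.5
Sxy = Σxy − (Σx)(Σy)/n = 320.3 − 288.9 = 31.4
b = Sxy/Sxx = 31.4/17.5 = 1.794286

1.7943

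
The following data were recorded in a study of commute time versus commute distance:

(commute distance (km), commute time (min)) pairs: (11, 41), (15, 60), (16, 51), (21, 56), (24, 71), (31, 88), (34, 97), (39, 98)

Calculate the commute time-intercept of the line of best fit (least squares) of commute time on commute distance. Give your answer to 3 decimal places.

19.639

n = 8, Σx = 191, Σy = 562, Σxy = 14895, Σx² = 5257
Sxx = Σx² − (Σx)²/n = 5257 − 4560.125 = 696.875
Sxy = Σxy − (Σx)(Σy)/n = 14895 − 13417.75 = 1477.25
b = Sxy/Sxx = 1477.25/696.875 = 2.119821
a = ȳ − b·x̄ = 70.25 − 2.119821·23.875 = 19.639283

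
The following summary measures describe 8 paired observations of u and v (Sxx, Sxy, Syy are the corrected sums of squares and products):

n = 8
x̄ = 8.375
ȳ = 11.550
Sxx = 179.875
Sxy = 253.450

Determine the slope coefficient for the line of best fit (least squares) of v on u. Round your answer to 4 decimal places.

b = Sxy/Sxx = 253.45/179.875 = 1.409034

1.4090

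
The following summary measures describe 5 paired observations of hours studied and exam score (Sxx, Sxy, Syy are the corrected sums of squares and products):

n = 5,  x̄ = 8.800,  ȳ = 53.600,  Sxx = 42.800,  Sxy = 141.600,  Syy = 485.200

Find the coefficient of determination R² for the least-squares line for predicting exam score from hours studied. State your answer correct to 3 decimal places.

0.966

R² = Sxy²/(Sxx·Syy) = (141.6)²/(42.8·485.2) = 0.965521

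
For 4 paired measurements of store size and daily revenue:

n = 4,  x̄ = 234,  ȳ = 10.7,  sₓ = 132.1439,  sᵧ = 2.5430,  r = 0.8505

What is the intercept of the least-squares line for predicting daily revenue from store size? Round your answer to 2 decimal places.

b = r · sᵧ/sₓ = 0.8505 · 2.543/132.1439 = 0.016367
a = ȳ − b·x̄ = 10.7 − 0.016367·234 = 6.870083

6.87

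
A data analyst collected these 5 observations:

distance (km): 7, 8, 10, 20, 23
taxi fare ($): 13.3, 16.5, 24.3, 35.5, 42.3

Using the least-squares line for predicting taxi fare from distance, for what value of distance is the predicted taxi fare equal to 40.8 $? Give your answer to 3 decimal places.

n = 5, Σx = 68, Σy = 131.9, Σxy = 2151, Σx² = 1142
Sxx = Σx² − (Σx)²/n = 1142 − 924.8 = 217.2
Sxy = Σxy − (Σx)(Σy)/n = 2151 − 1793.84 = 357.16
b = Sxy/Sxx = 357.16/217.2 = 1.644383
a = ȳ − b·x̄ = 26.38 − 1.644383·13.6 = 4.016390
Set a + b·x = 40.8: x = (40.8 − 4.016390) / 1.644383 = 22.369246

22.369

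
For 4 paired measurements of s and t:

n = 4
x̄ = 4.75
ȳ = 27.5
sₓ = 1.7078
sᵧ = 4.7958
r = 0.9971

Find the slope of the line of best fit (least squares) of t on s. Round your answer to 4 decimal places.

2.8000

b = r · sᵧ/sₓ = 0.9971 · 4.7958/1.7078 = 2.800031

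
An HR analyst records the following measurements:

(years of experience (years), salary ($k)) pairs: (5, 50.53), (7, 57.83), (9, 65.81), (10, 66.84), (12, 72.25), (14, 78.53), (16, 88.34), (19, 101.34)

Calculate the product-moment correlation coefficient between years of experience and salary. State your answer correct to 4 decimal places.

0.9936

n = 8, Σx = 92, Σy = 581.47, Σxy = 7223.47, Σx² = 1212, Σy² = 44156.9061
Sxx = Σx² − (Σx)²/n = 1212 − 1058 = 154
Sxy = Σxy − (Σx)(Σy)/n = 7223.47 − 6686.905 = 536.565
Syy = Σy² − (Σy)²/n = 44156.9061 − 42263.420113 = 1893.485987
r = Sxy/√(Sxx·Syy) = 536.565/√(291596.842075) = 536.565/539.997076 = 0.993644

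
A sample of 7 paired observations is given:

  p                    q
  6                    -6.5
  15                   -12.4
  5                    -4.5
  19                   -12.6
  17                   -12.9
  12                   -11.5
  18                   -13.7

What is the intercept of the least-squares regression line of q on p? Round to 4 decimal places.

-2.7000

n = 7, Σx = 92, Σy = -74.1, Σxy = -1090.8, Σx² = 1404
Sxx = Σx² − (Σx)²/n = 1404 − 1209.142857 = 194.857143
Sxy = Σxy − (Σx)(Σy)/n = -1090.8 − (-973.885714) = -116.914286
b = Sxy/Sxx = -116.914286/194.857143 = -0.6
a = ȳ − b·x̄ = -10.585714 − (-0.6)·13.142857 = -2.7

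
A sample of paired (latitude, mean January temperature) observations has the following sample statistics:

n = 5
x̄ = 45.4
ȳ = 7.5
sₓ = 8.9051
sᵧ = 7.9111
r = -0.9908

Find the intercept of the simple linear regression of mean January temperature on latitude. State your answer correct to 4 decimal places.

47.4613

b = r · sᵧ/sₓ = -0.9908 · 7.9111/8.9051 = -0.880205
a = ȳ − b·x̄ = 7.5 − (-0.880205)·45.4 = 47.461329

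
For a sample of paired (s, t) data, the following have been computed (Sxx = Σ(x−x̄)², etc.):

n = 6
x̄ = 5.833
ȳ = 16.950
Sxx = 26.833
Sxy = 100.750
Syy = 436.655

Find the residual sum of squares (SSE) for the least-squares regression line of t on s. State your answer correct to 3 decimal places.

b = Sxy/Sxx = 100.75/26.833 = 3.754705
SSE = Syy − b·Sxy = 436.655 − 3.754705·100.75 = 58.368468

58.368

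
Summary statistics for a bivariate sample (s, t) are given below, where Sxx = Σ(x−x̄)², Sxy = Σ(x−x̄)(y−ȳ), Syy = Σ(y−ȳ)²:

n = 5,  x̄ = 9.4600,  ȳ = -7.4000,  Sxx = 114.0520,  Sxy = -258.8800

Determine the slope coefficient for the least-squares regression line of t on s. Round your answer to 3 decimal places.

-2.270

b = Sxy/Sxx = -258.88/114.052 = -2.269842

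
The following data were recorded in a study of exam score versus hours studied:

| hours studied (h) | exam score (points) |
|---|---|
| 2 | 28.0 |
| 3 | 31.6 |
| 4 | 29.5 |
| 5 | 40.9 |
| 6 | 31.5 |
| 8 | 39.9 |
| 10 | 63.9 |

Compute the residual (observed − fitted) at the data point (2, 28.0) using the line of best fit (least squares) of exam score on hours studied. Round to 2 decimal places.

3.06

n = 7, Σx = 38, Σy = 265.3, Σxy = 1620.5, Σx² = 254
Sxx = Σx² − (Σx)²/n = 254 − 206.285714 = 47.714286
Sxy = Σxy − (Σx)(Σy)/n = 1620.5 − 1440.2 = 180.3
b = Sxy/Sxx = 180.3/47.714286 = 3.778743
a = ȳ − b·x̄ = 37.9 − 3.778743·5.428571 = 17.386826
ŷ(2) = 17.386826 + 3.778743·2 = 24.944311
residual = y − ŷ = 28.0 − 24.944311 = 3.055689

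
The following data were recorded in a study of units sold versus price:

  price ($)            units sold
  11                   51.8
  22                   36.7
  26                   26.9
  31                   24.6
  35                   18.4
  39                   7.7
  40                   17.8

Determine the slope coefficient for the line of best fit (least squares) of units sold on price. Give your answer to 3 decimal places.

n = 7, Σx = 204, Σy = 183.9, Σxy = 4495.5, Σx² = 6588
Sxx = Σx² − (Σx)²/n = 6588 − 5945.142857 = 642.857143
Sxy = Σxy − (Σx)(Σy)/n = 4495.5 − 5359.371429 = -863.871429
b = Sxy/Sxx = -863.871429/642.857143 = -1.3438

-1.344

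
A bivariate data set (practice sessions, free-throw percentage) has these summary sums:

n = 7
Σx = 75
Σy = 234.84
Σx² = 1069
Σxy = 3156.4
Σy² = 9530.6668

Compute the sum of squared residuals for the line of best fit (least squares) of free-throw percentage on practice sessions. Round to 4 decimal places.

Sxx = Σx² − (Σx)²/n = 1069 − 803.571429 = 265.428571
Sxy = Σxy − (Σx)(Σy)/n = 3156.4 − 2516.142857 = 640.257143
Syy = Σy² − (Σy)²/n = 9530.6668 − 7878.546514 = 1652.120286
b = Sxy/Sxx = 640.257143/265.428571 = 2.412164
SSE = Syy − b·Sxy = 1652.120286 − 2.412164·640.257143 = 107.715300

107.7153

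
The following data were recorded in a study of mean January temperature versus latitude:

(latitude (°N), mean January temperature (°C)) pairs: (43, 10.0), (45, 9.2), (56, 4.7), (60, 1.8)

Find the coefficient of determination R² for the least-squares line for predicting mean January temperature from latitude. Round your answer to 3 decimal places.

n = 4, Σx = 204, Σy = 25.7, Σxy = 1215.2, Σx² = 10610, Σy² = 209.97
Sxx = Σx² − (Σx)²/n = 10610 − 10404 = 206
Sxy = Σxy − (Σx)(Σy)/n = 1215.2 − 1310.7 = -95.5
Syy = Σy² − (Σy)²/n = 209.97 − 165.1225 = 44.8475
R² = Sxy²/(Sxx·Syy) = (-95.5)²/(206·44.8475) = 0.987191

0.987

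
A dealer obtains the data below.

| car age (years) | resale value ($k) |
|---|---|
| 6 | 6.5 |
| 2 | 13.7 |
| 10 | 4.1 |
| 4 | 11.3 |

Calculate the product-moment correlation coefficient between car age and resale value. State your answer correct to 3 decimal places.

-0.962

n = 4, Σx = 22, Σy = 35.6, Σxy = 152.6, Σx² = 156, Σy² = 374.44
Sxx = Σx² − (Σx)²/n = 156 − 121 = 35
Sxy = Σxy − (Σx)(Σy)/n = 152.6 − 195.8 = -43.2
Syy = Σy² − (Σy)²/n = 374.44 − 316.84 = 57.6
r = Sxy/√(Sxx·Syy) = -43.2/√(2016) = -43.2/44.899889 = -0.962140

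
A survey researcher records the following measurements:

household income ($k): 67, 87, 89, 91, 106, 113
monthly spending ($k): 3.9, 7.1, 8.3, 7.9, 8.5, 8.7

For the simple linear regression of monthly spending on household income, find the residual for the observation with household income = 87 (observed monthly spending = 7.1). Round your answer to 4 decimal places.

0.2120

n = 6, Σx = 553, Σy = 44.4, Σxy = 4220.7, Σx² = 52265
Sxx = Σx² − (Σx)²/n = 52265 − 50968.166667 = 1296.833333
Sxy = Σxy − (Σx)(Σy)/n = 4220.7 − 4092.2 = 128.5
b = Sxy/Sxx = 128.5/1296.833333 = 0.099088
a = ȳ − b·x̄ = 7.4 − 0.099088·92.166667 = -1.732567
ŷ(87) = -1.732567 + 0.099088·87 = 6.888048
residual = y − ŷ = 7.1 − 6.888048 = 0.211952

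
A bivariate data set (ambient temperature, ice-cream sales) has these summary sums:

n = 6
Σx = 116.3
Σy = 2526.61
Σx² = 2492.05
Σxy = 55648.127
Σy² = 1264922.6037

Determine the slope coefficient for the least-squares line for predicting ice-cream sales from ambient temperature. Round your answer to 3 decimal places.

Sxx = Σx² − (Σx)²/n = 2492.05 − 2254.281667 = 237.768333
Sxy = Σxy − (Σx)(Σy)/n = 55648.127 − 48974.123833 = 6674.003167
b = Sxy/Sxx = 6674.003167/237.768333 = 28.069353

28.069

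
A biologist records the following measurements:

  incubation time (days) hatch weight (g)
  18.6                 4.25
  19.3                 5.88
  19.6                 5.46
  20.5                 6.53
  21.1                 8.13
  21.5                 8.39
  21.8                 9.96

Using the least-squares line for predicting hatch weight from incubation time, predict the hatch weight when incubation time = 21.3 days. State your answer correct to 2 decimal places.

8.46

n = 7, Σx = 142.4, Σy = 48.6, Σxy = 1002.471, Σx² = 2905.56
Sxx = Σx² − (Σx)²/n = 2905.56 − 2896.822857 = 8.737143
Sxy = Σxy − (Σx)(Σy)/n = 1002.471 − 988.662857 = 13.808143
b = Sxy/Sxx = 13.808143/8.737143 = 1.580396
a = ȳ − b·x̄ = 6.942857 − 1.580396·20.342857 = -25.206906
ŷ(21.3) = a + b·21.3 = -25.206906 + 1.580396·21.3 = 8.455522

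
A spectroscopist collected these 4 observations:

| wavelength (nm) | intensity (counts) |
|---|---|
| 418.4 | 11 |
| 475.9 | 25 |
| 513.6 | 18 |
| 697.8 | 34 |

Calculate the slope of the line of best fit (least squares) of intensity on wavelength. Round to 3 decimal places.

0.072

n = 4, Σx = 2105.7, Σy = 88, Σxy = 49469.9, Σx² = 1152249.17
Sxx = Σx² − (Σx)²/n = 1152249.17 − 1108493.1225 = 43756.0475
Sxy = Σxy − (Σx)(Σy)/n = 49469.9 − 46325.4 = 3144.5
b = Sxy/Sxx = 3144.5/43756.0475 = 0.071864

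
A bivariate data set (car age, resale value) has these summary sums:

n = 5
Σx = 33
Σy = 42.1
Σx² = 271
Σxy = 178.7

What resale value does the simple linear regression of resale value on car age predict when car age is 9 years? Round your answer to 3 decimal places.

3.947

Sxx = Σx² − (Σx)²/n = 271 − 217.8 = 53.2
Sxy = Σxy − (Σx)(Σy)/n = 178.7 − 277.86 = -99.16
b = Sxy/Sxx = -99.16/53.2 = -1.863910
a = ȳ − b·x̄ = 8.42 − (-1.863910)·6.6 = 20.721805
ŷ(9) = a + b·9 = 20.721805 + (-1.863910)·9 = 3.946617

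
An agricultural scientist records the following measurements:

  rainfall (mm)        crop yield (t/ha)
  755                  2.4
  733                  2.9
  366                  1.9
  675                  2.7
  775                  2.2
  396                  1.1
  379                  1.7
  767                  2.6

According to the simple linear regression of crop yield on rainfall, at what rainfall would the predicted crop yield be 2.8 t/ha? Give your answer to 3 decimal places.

848.018

n = 8, Σx = 4846, Σy = 17.5, Σxy = 11234.7, Σx² = 3186266
Sxx = Σx² − (Σx)²/n = 3186266 − 2935464.5 = 250801.5
Sxy = Σxy − (Σx)(Σy)/n = 11234.7 − 10600.625 = 634.075
b = Sxy/Sxx = 634.075/250801.5 = 0.002528
a = ȳ − b·x̄ = 2.1875 − 0.002528·605.75 = 0.656046
Set a + b·x = 2.8: x = (2.8 − 0.656046) / 0.002528 = 848.017742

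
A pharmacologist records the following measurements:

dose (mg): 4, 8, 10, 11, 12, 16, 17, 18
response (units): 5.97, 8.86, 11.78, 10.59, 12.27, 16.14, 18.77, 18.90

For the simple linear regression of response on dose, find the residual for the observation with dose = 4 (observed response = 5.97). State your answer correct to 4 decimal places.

n = 8, Σx = 96, Σy = 103.28, Σxy = 1393.82, Σx² = 1314
Sxx = Σx² − (Σx)²/n = 1314 − 1152 = 162
Sxy = Σxy − (Σx)(Σy)/n = 1393.82 − 1239.36 = 154.46
b = Sxy/Sxx = 154.46/162 = 0.953457
a = ȳ − b·x̄ = 12.91 − 0.953457·12 = 1.468519
ŷ(4) = 1.468519 + 0.953457·4 = 5.282346
residual = y − ŷ = 5.97 − 5.282346 = 0.687654

0.6877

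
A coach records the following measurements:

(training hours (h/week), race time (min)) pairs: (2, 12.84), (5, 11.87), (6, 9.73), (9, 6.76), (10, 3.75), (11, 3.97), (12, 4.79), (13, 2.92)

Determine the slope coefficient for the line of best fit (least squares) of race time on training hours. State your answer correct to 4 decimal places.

-0.9852

n = 8, Σx = 68, Σy = 56.63, Σxy = 380.86, Σx² = 680
Sxx = Σx² − (Σx)²/n = 680 − 578 = 102
Sxy = Σxy − (Σx)(Σy)/n = 380.86 − 481.355 = -100.495
b = Sxy/Sxx = -100.495/102 = -0.985245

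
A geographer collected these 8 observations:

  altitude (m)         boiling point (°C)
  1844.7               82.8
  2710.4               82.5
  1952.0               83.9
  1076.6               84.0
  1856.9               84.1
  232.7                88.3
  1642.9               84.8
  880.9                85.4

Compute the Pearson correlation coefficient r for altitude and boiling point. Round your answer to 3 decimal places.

n = 8, Σx = 12197.1, Σy = 675.8, Σxy = 1021815.84, Σx² = 22695889.93, Σy² = 57111.2
Sxx = Σx² − (Σx)²/n = 22695889.93 − 18596156.05125 = 4099733.87875
Sxy = Σxy − (Σx)(Σy)/n = 1021815.84 − 1030350.0225 = -8534.1825
Syy = Σy² − (Σy)²/n = 57111.2 − 57088.205 = 22.995
r = Sxy/√(Sxx·Syy) = -8534.1825/√(94273380.541856) = -8534.1825/9709.448004 = -0.878957

-0.879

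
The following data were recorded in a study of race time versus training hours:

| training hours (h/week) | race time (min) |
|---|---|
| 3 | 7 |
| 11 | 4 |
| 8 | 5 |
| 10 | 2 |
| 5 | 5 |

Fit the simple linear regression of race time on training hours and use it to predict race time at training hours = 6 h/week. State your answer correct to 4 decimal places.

n = 5, Σx = 37, Σy = 23, Σxy = 150, Σx² = 319
Sxx = Σx² − (Σx)²/n = 319 − 273.8 = 45.2
Sxy = Σxy − (Σx)(Σy)/n = 150 − 170.2 = -20.2
b = Sxy/Sxx = -20.2/45.2 = -0.446903
a = ȳ − b·x̄ = 4.6 − (-0.446903)·7.4 = 7.907080
ŷ(6) = a + b·6 = 7.907080 + (-0.446903)·6 = 5.225664

5.2257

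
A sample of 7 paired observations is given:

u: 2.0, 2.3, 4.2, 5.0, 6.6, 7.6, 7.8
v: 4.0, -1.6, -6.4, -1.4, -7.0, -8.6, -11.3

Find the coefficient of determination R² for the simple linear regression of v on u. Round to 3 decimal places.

n = 7, Σx = 35.5, Σy = -32.3, Σxy = -229.26, Σx² = 214.09, Σy² = 312.13
Sxx = Σx² − (Σx)²/n = 214.09 − 180.035714 = 34.054286
Sxy = Σxy − (Σx)(Σy)/n = -229.26 − (-163.807143) = -65.452857
Syy = Σy² − (Σy)²/n = 312.13 − 149.041429 = 163.088571
R² = Sxy²/(Sxx·Syy) = (-65.452857)²/(34.054286·163.088571) = 0.771369

0.771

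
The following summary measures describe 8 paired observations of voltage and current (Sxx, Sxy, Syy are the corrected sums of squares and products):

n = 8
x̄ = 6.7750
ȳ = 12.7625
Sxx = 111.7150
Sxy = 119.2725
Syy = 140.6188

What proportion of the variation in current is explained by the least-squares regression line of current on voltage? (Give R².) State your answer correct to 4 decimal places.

R² = Sxy²/(Sxx·Syy) = (119.2725)²/(111.715·140.6188) = 0.905578

0.9056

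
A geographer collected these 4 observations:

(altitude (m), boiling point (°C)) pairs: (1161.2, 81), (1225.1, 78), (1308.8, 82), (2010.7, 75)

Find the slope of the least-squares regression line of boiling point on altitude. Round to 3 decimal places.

-0.006

n = 4, Σx = 5705.8, Σy = 316, Σxy = 447739.1, Σx² = 8605127.38
Sxx = Σx² − (Σx)²/n = 8605127.38 − 8139038.41 = 466088.97
Sxy = Σxy − (Σx)(Σy)/n = 447739.1 − 450758.2 = -3019.1
b = Sxy/Sxx = -3019.1/466088.97 = -0.006478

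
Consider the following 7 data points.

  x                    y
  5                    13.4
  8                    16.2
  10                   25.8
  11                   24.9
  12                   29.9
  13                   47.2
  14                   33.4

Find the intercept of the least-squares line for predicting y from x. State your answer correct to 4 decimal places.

n = 7, Σx = 73, Σy = 190.8, Σxy = 2168.5, Σx² = 819
Sxx = Σx² − (Σx)²/n = 819 − 761.285714 = 57.714286
Sxy = Σxy − (Σx)(Σy)/n = 2168.5 − 1989.771429 = 178.728571
b = Sxy/Sxx = 178.728571/57.714286 = 3.096782
a = ȳ − b·x̄ = 27.257143 − 3.096782·10.428571 = -5.037871

-5.0379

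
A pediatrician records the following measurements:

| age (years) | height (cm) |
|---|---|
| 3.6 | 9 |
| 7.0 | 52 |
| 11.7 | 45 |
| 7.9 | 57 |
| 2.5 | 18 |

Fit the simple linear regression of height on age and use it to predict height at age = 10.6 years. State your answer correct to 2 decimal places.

53.94

n = 5, Σx = 32.7, Σy = 181, Σxy = 1418.2, Σx² = 267.51
Sxx = Σx² − (Σx)²/n = 267.51 − 213.858 = 53.652
Sxy = Σxy − (Σx)(Σy)/n = 1418.2 − 1183.74 = 234.46
b = Sxy/Sxx = 234.46/53.652 = 4.370014
a = ȳ − b·x̄ = 36.2 − 4.370014·6.54 = 7.620107
ŷ(10.6) = a + b·10.6 = 7.620107 + 4.370014·10.6 = 53.942258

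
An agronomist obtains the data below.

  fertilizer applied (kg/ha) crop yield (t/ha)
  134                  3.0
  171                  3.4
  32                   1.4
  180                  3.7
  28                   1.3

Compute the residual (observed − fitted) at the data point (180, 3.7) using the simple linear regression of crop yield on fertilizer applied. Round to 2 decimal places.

n = 5, Σx = 545, Σy = 12.8, Σxy = 1730.6, Σx² = 81405
Sxx = Σx² − (Σx)²/n = 81405 − 59405 = 22000
Sxy = Σxy − (Σx)(Σy)/n = 1730.6 − 1395.2 = 335.4
b = Sxy/Sxx = 335.4/22000 = 0.015245
a = ȳ − b·x̄ = 2.56 − 0.015245·109 = 0.898245
ŷ(180) = 0.898245 + 0.015245·180 = 3.642427
residual = y − ŷ = 3.7 − 3.642427 = 0.057573

0.06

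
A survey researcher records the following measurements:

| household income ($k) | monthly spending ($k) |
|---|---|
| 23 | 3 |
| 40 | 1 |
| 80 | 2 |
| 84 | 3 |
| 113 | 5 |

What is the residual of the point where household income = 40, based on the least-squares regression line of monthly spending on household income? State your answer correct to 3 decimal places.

n = 5, Σx = 340, Σy = 14, Σxy = 1086, Σx² = 28354
Sxx = Σx² − (Σx)²/n = 28354 − 23120 = 5234
Sxy = Σxy − (Σx)(Σy)/n = 1086 − 952 = 134
b = Sxy/Sxx = 134/5234 = 0.025602
a = ȳ − b·x̄ = 2.8 − 0.025602·68 = 1.059075
ŷ(40) = 1.059075 + 0.025602·40 = 2.083149
residual = y − ŷ = 1 − 2.083149 = -1.083149

-1.083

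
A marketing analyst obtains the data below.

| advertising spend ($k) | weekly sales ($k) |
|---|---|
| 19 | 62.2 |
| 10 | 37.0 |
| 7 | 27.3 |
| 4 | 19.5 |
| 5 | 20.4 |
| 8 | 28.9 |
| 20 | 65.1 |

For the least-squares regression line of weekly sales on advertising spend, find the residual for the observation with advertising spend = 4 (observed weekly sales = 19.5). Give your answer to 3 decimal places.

n = 7, Σx = 73, Σy = 260.4, Σxy = 3456.1, Σx² = 1015
Sxx = Σx² − (Σx)²/n = 1015 − 761.285714 = 253.714286
Sxy = Σxy − (Σx)(Σy)/n = 3456.1 − 2715.6 = 740.5
b = Sxy/Sxx = 740.5/253.714286 = 2.918637
a = ȳ − b·x̄ = 37.2 − 2.918637·10.428571 = 6.762782
ŷ(4) = 6.762782 + 2.918637·4 = 18.437331
residual = y − ŷ = 19.5 − 18.437331 = 1.062669

1.063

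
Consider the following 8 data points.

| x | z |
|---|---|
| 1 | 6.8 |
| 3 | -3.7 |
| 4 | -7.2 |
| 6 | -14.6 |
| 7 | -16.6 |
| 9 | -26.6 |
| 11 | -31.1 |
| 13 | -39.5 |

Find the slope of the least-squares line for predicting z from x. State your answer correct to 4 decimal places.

n = 8, Σx = 54, Σy = -132.5, Σxy = -1331.9, Σx² = 482
Sxx = Σx² − (Σx)²/n = 482 − 364.5 = 117.5
Sxy = Σxy − (Σx)(Σy)/n = -1331.9 − (-894.375) = -437.525
b = Sxy/Sxx = -437.525/117.5 = -3.723617

-3.7236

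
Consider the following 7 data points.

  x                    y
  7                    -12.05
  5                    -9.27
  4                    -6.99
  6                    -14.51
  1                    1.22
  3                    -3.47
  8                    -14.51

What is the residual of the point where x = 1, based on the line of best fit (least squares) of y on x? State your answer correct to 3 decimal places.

n = 7, Σx = 34, Σy = -59.58, Σxy = -370.99, Σx² = 200
Sxx = Σx² − (Σx)²/n = 200 − 165.142857 = 34.857143
Sxy = Σxy − (Σx)(Σy)/n = -370.99 − (-289.388571) = -81.601429
b = Sxy/Sxx = -81.601429/34.857143 = -2.341025
a = ȳ − b·x̄ = -8.511429 − (-2.341025)·4.857143 = 2.859262
ŷ(1) = 2.859262 + (-2.341025)·1 = 0.518238
residual = y − ŷ = 1.22 − 0.518238 = 0.701762

0.702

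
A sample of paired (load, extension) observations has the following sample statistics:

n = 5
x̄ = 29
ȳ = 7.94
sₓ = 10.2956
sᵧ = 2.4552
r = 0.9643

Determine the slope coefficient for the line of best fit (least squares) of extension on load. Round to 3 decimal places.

0.230

b = r · sᵧ/sₓ = 0.9643 · 2.4552/10.2956 = 0.229957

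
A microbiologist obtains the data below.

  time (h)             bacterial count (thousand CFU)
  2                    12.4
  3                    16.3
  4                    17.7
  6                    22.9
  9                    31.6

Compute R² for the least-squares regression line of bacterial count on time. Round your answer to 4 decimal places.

n = 5, Σx = 24, Σy = 100.9, Σxy = 566.3, Σx² = 146, Σy² = 2255.71
Sxx = Σx² − (Σx)²/n = 146 − 115.2 = 30.8
Sxy = Σxy − (Σx)(Σy)/n = 566.3 − 484.32 = 81.98
Syy = Σy² − (Σy)²/n = 2255.71 − 2036.162 = 219.548
R² = Sxy²/(Sxx·Syy) = (81.98)²/(30.8·219.548) = 0.993884

0.9939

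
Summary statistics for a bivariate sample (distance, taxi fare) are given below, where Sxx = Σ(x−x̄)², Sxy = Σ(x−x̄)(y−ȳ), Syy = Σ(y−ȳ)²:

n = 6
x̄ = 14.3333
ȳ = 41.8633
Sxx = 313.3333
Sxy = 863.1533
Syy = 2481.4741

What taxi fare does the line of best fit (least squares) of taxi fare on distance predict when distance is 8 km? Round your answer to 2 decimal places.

b = Sxy/Sxx = 863.1533/313.3333 = 2.754745
a = ȳ − b·x̄ = 41.8633 − 2.754745·14.3333 = 2.378715
ŷ(8) = a + b·8 = 2.378715 + 2.754745·8 = 24.416674

24.42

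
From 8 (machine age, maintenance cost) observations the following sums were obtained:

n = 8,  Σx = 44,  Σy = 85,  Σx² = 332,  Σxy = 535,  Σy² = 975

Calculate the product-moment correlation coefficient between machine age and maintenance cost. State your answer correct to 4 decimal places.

Sxx = Σx² − (Σx)²/n = 332 − 242 = 90
Sxy = Σxy − (Σx)(Σy)/n = 535 − 467.5 = 67.5
Syy = Σy² − (Σy)²/n = 975 − 903.125 = 71.875
r = Sxy/√(Sxx·Syy) = 67.5/√(6468.75) = 67.5/80.428540 = 0.839254

0.8393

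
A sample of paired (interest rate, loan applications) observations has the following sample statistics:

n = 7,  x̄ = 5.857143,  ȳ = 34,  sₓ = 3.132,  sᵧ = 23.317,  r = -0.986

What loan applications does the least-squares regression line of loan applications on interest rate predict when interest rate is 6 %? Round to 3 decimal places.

32.951

b = r · sᵧ/sₓ = -0.986 · 23.317/3.132 = -7.340537
a = ȳ − b·x̄ = 34 − (-7.340537)·5.857143 = 76.994575
ŷ(6) = a + b·6 = 76.994575 + (-7.340537)·6 = 32.951353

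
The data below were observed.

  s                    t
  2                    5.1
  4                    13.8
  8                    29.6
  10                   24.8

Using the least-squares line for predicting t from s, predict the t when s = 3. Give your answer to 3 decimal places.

10.045

n = 4, Σx = 24, Σy = 73.3, Σxy = 550.2, Σx² = 184
Sxx = Σx² − (Σx)²/n = 184 − 144 = 40
Sxy = Σxy − (Σx)(Σy)/n = 550.2 − 439.8 = 110.4
b = Sxy/Sxx = 110.4/40 = 2.76
a = ȳ − b·x̄ = 18.325 − 2.76·6 = 1.765
ŷ(3) = a + b·3 = 1.765 + 2.76·3 = 10.045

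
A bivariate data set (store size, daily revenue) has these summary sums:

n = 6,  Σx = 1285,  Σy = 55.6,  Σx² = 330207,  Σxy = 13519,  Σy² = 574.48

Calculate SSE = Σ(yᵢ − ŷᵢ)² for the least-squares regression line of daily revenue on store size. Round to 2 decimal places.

Sxx = Σx² − (Σx)²/n = 330207 − 275204.166667 = 55002.833333
Sxy = Σxy − (Σx)(Σy)/n = 13519 − 11907.666667 = 1611.333333
Syy = Σy² − (Σy)²/n = 574.48 − 515.226667 = 59.253333
b = Sxy/Sxx = 1611.333333/55002.833333 = 0.029295
SSE = Syy − b·Sxy = 59.253333 − 0.029295·1611.333333 = 12.048581

12.05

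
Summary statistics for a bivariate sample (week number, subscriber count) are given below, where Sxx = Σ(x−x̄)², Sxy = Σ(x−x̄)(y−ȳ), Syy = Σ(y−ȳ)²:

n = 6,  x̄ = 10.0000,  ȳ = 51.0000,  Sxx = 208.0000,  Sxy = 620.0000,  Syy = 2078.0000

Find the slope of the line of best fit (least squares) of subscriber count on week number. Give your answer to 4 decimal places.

2.9808

b = Sxy/Sxx = 620/208 = 2.980769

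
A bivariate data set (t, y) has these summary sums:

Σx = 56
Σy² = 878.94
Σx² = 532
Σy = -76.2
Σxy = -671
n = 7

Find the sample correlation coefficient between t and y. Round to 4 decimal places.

Sxx = Σx² − (Σx)²/n = 532 − 448 = 84
Sxy = Σxy − (Σx)(Σy)/n = -671 − (-609.6) = -61.4
Syy = Σy² − (Σy)²/n = 878.94 − 829.491429 = 49.448571
r = Sxy/√(Sxx·Syy) = -61.4/√(4153.68) = -61.4/64.449050 = -0.952691

-0.9527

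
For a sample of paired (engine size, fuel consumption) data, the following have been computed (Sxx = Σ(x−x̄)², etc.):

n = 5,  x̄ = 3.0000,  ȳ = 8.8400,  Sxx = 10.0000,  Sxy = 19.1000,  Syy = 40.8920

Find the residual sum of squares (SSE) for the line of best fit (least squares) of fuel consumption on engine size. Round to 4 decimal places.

4.4110

b = Sxy/Sxx = 19.1/10 = 1.91
SSE = Syy − b·Sxy = 40.892 − 1.91·19.1 = 4.411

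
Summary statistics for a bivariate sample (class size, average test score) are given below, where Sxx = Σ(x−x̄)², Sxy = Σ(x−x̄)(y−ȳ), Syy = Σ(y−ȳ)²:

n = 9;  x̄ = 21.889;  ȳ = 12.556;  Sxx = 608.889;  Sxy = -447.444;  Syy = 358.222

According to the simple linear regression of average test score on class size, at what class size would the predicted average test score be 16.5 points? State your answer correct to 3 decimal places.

16.522

b = Sxy/Sxx = -447.444/608.889 = -0.734853
a = ȳ − b·x̄ = 12.556 − (-0.734853)·21.889 = 28.641201
Set a + b·x = 16.5: x = (16.5 − 28.641201) / (-0.734853) = 16.521941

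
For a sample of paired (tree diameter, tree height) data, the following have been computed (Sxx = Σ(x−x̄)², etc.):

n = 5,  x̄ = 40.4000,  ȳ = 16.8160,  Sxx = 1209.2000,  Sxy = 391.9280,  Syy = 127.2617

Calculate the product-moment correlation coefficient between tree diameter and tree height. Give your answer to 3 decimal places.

r = Sxy/√(Sxx·Syy) = 391.928/√(153884.84764) = 391.928/392.281592 = 0.999099

0.999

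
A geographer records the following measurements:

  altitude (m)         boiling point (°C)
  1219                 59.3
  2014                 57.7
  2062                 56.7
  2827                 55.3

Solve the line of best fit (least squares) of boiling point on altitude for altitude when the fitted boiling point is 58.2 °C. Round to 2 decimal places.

n = 4, Σx = 8122, Σy = 229, Σxy = 461743, Σx² = 17785930
Sxx = Σx² − (Σx)²/n = 17785930 − 16491721 = 1294209
Sxy = Σxy − (Σx)(Σy)/n = 461743 − 464984.5 = -3241.5
b = Sxy/Sxx = -3241.5/1294209 = -0.002505
a = ȳ − b·x̄ = 57.25 − (-0.002505)·2030.5 = 62.335628
Set a + b·x = 58.2: x = (58.2 − 62.335628) / (-0.002505) = 1651.200740

1651.20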